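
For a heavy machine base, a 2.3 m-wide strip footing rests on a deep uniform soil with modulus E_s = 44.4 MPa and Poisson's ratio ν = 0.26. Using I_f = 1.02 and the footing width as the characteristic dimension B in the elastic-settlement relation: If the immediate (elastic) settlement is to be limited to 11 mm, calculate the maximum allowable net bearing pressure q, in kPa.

E_s = 44.4 MPa = 44400 kPa.
S_e = q·B·(1−ν²)/E_s · I_f  ⇒  q = S_e·E_s / (B·(1−ν²)·I_f).
q = 0.011 × 44400 / (2.3 × 0.9324 × 1.02) = 223.3 kPa

q ≈ 223 kPa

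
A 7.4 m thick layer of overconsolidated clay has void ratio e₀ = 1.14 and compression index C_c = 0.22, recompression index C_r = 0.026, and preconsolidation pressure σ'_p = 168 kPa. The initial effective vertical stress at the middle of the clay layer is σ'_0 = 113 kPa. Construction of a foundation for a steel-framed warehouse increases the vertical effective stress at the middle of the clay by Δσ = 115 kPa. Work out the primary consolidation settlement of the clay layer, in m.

S_c ≈ 0.116 m

Final effective stress: σ'_f = 113 + 115 = 228 kPa.
σ'_f = 228 > σ'_p = 168 kPa, so the stress path crosses the preconsolidation pressure — recompression up to σ'_p, then virgin compression beyond:
S_c = H/(1+e₀)·[C_r·log₁₀(σ'_p/σ'_0) + C_c·log₁₀(σ'_f/σ'_p)]
    = 7.4/2.14 × [0.026×log₁₀(168/113) + 0.22×log₁₀(228/168)]
    = 3.4579 × [0.004478 + 0.029178] = 0.1164 m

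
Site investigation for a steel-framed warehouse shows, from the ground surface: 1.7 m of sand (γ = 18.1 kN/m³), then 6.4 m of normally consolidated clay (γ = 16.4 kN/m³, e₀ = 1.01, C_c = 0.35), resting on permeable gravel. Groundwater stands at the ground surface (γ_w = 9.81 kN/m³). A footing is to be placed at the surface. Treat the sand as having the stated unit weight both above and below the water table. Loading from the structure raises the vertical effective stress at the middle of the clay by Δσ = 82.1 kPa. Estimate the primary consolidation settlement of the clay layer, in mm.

Mid-depth of clay below the ground surface: z = 1.7 + 6.4/2 = 4.9 m.
Total vertical stress at mid-clay: σ_v = 18.1×1.7 + 16.4×3.2 = 83.25 kPa.
Pore pressure: u = 9.81×(4.9 − 0) = 48.069 kPa.
Initial effective stress: σ'_0 = σ_v − u = 83.25 − 48.069 = 35.181 kPa.
Final effective stress: σ'_f = σ'_0 + Δσ = 35.181 + 82.1 = 117.28 kPa.
Normally consolidated clay, so the full stress increment lies on the virgin compression line:
S_c = C_c·H/(1+e₀)·log₁₀(σ'_f/σ'_0) = 0.35×6.4/(1+1.01)×log₁₀(117.28/35.181)
    = 1.1144 × 0.52292 = 0.5827 m

S_c ≈ 583 mm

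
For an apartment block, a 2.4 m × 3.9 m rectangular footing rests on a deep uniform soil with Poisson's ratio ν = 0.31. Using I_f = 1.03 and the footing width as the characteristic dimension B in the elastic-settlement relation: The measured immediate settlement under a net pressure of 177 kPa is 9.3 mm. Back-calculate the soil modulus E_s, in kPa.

S_e = q·B·(1−ν²)/E_s · I_f  ⇒  E_s = q·B·(1−ν²)·I_f / S_e.
E_s = 177 × 2.4 × 0.9039 × 1.03 / 0.0093 = 42530 kPa

E_s ≈ 42500 kPa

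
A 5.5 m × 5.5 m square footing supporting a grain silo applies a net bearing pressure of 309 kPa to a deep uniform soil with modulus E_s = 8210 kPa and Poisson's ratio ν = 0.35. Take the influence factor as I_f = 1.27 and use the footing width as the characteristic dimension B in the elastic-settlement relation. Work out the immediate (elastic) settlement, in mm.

Immediate (elastic) settlement: S_e = q·B·(1−ν²)/E_s · I_f.
S_e = 309 × 5.5 × (1 − 0.35²) / 8210 × 1.27
    = 309 × 5.5 × 0.8775 / 8210 × 1.27
    = 0.2307 m = 230.7 mm

S_e ≈ 231 mm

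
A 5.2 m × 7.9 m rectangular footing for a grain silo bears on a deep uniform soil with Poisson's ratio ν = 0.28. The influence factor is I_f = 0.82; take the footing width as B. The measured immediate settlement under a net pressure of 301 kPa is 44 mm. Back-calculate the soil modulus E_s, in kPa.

S_e = q·B·(1−ν²)/E_s · I_f  ⇒  E_s = q·B·(1−ν²)·I_f / S_e.
E_s = 301 × 5.2 × 0.9216 × 0.82 / 0.044 = 26880 kPa

E_s ≈ 26900 kPa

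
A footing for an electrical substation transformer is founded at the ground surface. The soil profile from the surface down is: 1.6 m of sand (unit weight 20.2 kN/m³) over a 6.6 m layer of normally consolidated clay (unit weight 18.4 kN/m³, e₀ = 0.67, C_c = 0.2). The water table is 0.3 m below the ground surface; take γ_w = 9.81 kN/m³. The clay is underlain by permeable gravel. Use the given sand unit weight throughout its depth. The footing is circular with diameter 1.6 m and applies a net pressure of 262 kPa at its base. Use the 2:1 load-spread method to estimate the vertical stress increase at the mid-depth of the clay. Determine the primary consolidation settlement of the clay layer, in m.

Mid-depth of clay below the ground surface: z = 1.6 + 6.6/2 = 4.9 m.
Total vertical stress at mid-clay: σ_v = 20.2×1.6 + 18.4×3.3 = 93.04 kPa.
Pore pressure: u = 9.81×(4.9 − 0.3) = 45.126 kPa.
Initial effective stress: σ'_0 = σ_v − u = 93.04 − 45.126 = 47.914 kPa.
Stress increase at mid-clay by the 2:1 spreading method:
Δσ ≈ qD²/(D+z)² = 262×1.6²/(1.6+4.9)² = 15.875 kPa
Final effective stress: σ'_f = σ'_0 + Δσ = 47.914 + 15.875 = 63.789 kPa.
Normally consolidated clay, so the full stress increment lies on the virgin compression line:
S_c = C_c·H/(1+e₀)·log₁₀(σ'_f/σ'_0) = 0.2×6.6/(1+0.67)×log₁₀(63.789/47.914)
    = 0.79042 × 0.12428 = 0.09823 m

S_c ≈ 0.0982 m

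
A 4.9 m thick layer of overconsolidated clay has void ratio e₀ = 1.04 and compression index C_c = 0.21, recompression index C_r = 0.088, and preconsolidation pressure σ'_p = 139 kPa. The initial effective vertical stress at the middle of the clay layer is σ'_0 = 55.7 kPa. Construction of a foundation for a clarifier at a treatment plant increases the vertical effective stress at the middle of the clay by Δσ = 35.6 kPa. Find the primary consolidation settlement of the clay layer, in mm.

Final effective stress: σ'_f = 55.7 + 35.6 = 91.3 kPa.
σ'_f = 91.3 ≤ σ'_p = 139 kPa, so the clay remains overconsolidated and only the recompression index applies:
S_c = C_r·H/(1+e₀)·log₁₀(σ'_f/σ'_0) = 0.088×4.9/2.04×log₁₀(91.3/55.7)
    = 0.21138 × 0.21462 = 0.04537 m

S_c ≈ 45.4 mm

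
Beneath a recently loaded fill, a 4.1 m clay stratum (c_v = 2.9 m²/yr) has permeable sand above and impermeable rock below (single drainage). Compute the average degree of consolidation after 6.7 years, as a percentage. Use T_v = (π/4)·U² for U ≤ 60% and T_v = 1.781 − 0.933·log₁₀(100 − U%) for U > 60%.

U ≈ 95.3 %

Drainage path length: H_d = H = 4.1 m (single drainage).
T_v = c_v·t/H_d² = 2.9×6.7/4.1² = 1.1559.
T_v = 1.1559 corresponds to the U > 60% branch:
U = 1 − 10^((1.781 − T_v)/0.933)/100 = 0.9532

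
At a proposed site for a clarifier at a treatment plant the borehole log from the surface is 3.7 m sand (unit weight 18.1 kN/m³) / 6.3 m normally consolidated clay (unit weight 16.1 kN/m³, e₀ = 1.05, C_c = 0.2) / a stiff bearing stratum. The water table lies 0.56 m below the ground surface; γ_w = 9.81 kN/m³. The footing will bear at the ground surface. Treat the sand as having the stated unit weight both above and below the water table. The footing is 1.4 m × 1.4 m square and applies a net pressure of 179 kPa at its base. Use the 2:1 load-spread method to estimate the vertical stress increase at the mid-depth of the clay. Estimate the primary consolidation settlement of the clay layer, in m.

Mid-depth of clay below the ground surface: z = 3.7 + 6.3/2 = 6.85 m.
Total vertical stress at mid-clay: σ_v = 18.1×3.7 + 16.1×3.15 = 117.69 kPa.
Pore pressure: u = 9.81×(6.85 − 0.56) = 61.705 kPa.
Initial effective stress: σ'_0 = σ_v − u = 117.69 − 61.705 = 55.985 kPa.
Stress increase at mid-clay by the 2:1 spreading method:
Δσ = qBL/((B+z)(L+z)) = 179×1.4×1.4/((1.4+6.85)(1.4+6.85)) = 5.1547 kPa
Final effective stress: σ'_f = σ'_0 + Δσ = 55.985 + 5.1547 = 61.14 kPa.
Normally consolidated clay, so the full stress increment lies on the virgin compression line:
S_c = C_c·H/(1+e₀)·log₁₀(σ'_f/σ'_0) = 0.2×6.3/(1+1.05)×log₁₀(61.14/55.985)
    = 0.61463 × 0.038254 = 0.02351 m

S_c ≈ 0.0235 m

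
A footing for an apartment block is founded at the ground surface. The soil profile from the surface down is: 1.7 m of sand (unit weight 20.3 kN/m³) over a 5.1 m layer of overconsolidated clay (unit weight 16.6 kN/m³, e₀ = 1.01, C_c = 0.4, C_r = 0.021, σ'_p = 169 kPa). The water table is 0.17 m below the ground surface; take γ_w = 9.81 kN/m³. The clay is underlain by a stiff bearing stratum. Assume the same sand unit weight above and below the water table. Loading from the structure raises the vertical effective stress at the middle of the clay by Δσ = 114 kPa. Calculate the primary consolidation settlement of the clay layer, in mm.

S_c ≈ 32.6 mm

Mid-depth of clay below the ground surface: z = 1.7 + 5.1/2 = 4.25 m.
Total vertical stress at mid-clay: σ_v = 20.3×1.7 + 16.6×2.55 = 76.84 kPa.
Pore pressure: u = 9.81×(4.25 − 0.17) = 40.025 kPa.
Initial effective stress: σ'_0 = σ_v − u = 76.84 − 40.025 = 36.815 kPa.
Final effective stress: σ'_f = 36.815 + 114 = 150.81 kPa.
σ'_f = 150.81 ≤ σ'_p = 169 kPa, so the clay remains overconsolidated and only the recompression index applies:
S_c = C_r·H/(1+e₀)·log₁₀(σ'_f/σ'_0) = 0.021×5.1/2.01×log₁₀(150.81/36.815)
    = 0.053283 × 0.61241 = 0.03263 m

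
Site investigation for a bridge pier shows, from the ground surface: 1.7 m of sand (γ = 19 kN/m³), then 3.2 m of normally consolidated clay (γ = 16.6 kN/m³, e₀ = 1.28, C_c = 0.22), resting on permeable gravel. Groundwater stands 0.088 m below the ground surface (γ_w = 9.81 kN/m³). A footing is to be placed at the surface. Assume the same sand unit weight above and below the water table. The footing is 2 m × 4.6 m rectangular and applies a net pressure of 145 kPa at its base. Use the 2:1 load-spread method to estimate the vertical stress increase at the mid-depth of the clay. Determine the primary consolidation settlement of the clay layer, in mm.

S_c ≈ 104 mm

Mid-depth of clay below the ground surface: z = 1.7 + 3.2/2 = 3.3 m.
Total vertical stress at mid-clay: σ_v = 19×1.7 + 16.6×1.6 = 58.86 kPa.
Pore pressure: u = 9.81×(3.3 − 0.088) = 31.51 kPa.
Initial effective stress: σ'_0 = σ_v − u = 58.86 − 31.51 = 27.35 kPa.
Stress increase at mid-clay by the 2:1 spreading method:
Δσ = qBL/((B+z)(L+z)) = 145×2×4.6/((2+3.3)(4.6+3.3)) = 31.861 kPa
Final effective stress: σ'_f = σ'_0 + Δσ = 27.35 + 31.861 = 59.211 kPa.
Normally consolidated clay, so the full stress increment lies on the virgin compression line:
S_c = C_c·H/(1+e₀)·log₁₀(σ'_f/σ'_0) = 0.22×3.2/(1+1.28)×log₁₀(59.211/27.35)
    = 0.30877 × 0.33545 = 0.1036 m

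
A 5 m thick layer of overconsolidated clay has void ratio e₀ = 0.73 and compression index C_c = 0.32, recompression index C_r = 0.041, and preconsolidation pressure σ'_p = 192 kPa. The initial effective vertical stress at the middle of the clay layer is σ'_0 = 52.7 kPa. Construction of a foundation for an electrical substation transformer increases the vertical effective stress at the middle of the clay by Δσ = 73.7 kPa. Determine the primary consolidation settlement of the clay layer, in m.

S_c ≈ 0.045 m

Final effective stress: σ'_f = 52.7 + 73.7 = 126.4 kPa.
σ'_f = 126.4 ≤ σ'_p = 192 kPa, so the clay remains overconsolidated and only the recompression index applies:
S_c = C_r·H/(1+e₀)·log₁₀(σ'_f/σ'_0) = 0.041×5/1.73×log₁₀(126.4/52.7)
    = 0.1185 × 0.37994 = 0.04502 m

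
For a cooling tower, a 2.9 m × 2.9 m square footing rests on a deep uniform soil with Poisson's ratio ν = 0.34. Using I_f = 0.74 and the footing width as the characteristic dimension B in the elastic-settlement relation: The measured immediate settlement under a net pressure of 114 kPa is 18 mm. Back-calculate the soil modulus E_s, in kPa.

E_s ≈ 12000 kPa

S_e = q·B·(1−ν²)/E_s · I_f  ⇒  E_s = q·B·(1−ν²)·I_f / S_e.
E_s = 114 × 2.9 × 0.8844 × 0.74 / 0.018 = 12020 kPa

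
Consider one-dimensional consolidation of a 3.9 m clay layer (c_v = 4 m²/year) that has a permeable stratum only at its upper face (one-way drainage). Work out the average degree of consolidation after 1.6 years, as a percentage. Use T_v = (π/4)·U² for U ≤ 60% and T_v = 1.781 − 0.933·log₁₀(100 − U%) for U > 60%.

Drainage path length: H_d = H = 3.9 m (single drainage).
T_v = c_v·t/H_d² = 4×1.6/3.9² = 0.42078.
T_v = 0.42078 corresponds to the U > 60% branch:
U = 1 − 10^((1.781 − T_v)/0.933)/100 = 0.713

U ≈ 71.3 %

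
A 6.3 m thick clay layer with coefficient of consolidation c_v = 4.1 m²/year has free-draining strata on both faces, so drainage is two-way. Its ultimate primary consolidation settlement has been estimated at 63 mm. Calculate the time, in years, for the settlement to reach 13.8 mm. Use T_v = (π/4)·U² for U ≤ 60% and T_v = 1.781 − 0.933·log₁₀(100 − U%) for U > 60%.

Drainage path length: H_d = H/2 = 3.15 m (double drainage).
U = S(t)/S_ult = 13.8/63 = 0.219.
U ≤ 60%: T_v = (π/4)·U² = (π/4)×0.21905² = 0.037685.
t = T_v·H_d²/c_v = 0.037685×3.15²/4.1 = 0.0912 years.

t ≈ 0.0912 years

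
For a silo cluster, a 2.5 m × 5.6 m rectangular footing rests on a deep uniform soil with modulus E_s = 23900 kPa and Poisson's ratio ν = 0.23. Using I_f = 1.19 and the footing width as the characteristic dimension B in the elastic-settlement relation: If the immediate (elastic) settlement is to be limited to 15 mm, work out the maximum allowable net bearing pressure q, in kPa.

S_e = q·B·(1−ν²)/E_s · I_f  ⇒  q = S_e·E_s / (B·(1−ν²)·I_f).
q = 0.015 × 23900 / (2.5 × 0.9471 × 1.19) = 127.2 kPa

q ≈ 127 kPa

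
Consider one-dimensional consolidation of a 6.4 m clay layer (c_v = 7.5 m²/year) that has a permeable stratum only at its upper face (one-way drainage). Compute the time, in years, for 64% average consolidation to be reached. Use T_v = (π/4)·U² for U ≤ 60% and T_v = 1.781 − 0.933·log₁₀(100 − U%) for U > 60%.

Drainage path length: H_d = H = 6.4 m (single drainage).
U > 60%: T_v = 1.781 − 0.933·log₁₀(100 − 64) = 0.32897.
t = T_v·H_d²/c_v = 0.32897×6.4²/7.5 = 1.797 years.

t ≈ 1.8 years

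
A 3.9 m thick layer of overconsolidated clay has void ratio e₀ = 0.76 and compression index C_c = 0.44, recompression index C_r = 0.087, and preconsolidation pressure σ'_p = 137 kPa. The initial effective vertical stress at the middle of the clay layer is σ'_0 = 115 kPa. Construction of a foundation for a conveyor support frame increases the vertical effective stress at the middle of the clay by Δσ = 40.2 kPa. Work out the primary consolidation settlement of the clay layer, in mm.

S_c ≈ 67.5 mm

Final effective stress: σ'_f = 115 + 40.2 = 155.2 kPa.
σ'_f = 155.2 > σ'_p = 137 kPa, so the stress path crosses the preconsolidation pressure — recompression up to σ'_p, then virgin compression beyond:
S_c = H/(1+e₀)·[C_r·log₁₀(σ'_p/σ'_0) + C_c·log₁₀(σ'_f/σ'_p)]
    = 3.9/1.76 × [0.087×log₁₀(137/115) + 0.44×log₁₀(155.2/137)]
    = 2.2159 × [0.006614 + 0.023835] = 0.06747 m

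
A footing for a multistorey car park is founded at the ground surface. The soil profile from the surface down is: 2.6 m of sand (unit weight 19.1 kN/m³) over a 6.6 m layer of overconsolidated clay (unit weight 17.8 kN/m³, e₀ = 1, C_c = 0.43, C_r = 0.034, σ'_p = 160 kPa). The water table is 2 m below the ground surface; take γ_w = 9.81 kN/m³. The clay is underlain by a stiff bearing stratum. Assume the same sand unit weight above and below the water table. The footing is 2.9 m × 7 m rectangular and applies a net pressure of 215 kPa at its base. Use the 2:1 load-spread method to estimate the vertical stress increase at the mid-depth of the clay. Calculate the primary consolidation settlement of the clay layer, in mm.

S_c ≈ 21.3 mm

Mid-depth of clay below the ground surface: z = 2.6 + 6.6/2 = 5.9 m.
Total vertical stress at mid-clay: σ_v = 19.1×2.6 + 17.8×3.3 = 108.4 kPa.
Pore pressure: u = 9.81×(5.9 − 2) = 38.259 kPa.
Initial effective stress: σ'_0 = σ_v − u = 108.4 − 38.259 = 70.141 kPa.
Stress increase at mid-clay by the 2:1 spreading method:
Δσ = qBL/((B+z)(L+z)) = 215×2.9×7/((2.9+5.9)(7+5.9)) = 38.447 kPa
Final effective stress: σ'_f = 70.141 + 38.447 = 108.59 kPa.
σ'_f = 108.59 ≤ σ'_p = 160 kPa, so the clay remains overconsolidated and only the recompression index applies:
S_c = C_r·H/(1+e₀)·log₁₀(σ'_f/σ'_0) = 0.034×6.6/2×log₁₀(108.59/70.141)
    = 0.1122 × 0.18982 = 0.0213 m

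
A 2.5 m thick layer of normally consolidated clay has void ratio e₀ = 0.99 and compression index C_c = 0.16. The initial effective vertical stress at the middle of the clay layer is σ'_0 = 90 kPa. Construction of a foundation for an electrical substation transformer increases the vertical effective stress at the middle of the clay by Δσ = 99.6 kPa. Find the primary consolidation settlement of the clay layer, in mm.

S_c ≈ 65 mm

Final effective stress: σ'_f = σ'_0 + Δσ = 90 + 99.6 = 189.6 kPa.
Normally consolidated clay, so the full stress increment lies on the virgin compression line:
S_c = C_c·H/(1+e₀)·log₁₀(σ'_f/σ'_0) = 0.16×2.5/(1+0.99)×log₁₀(189.6/90)
    = 0.20101 × 0.3236 = 0.06505 m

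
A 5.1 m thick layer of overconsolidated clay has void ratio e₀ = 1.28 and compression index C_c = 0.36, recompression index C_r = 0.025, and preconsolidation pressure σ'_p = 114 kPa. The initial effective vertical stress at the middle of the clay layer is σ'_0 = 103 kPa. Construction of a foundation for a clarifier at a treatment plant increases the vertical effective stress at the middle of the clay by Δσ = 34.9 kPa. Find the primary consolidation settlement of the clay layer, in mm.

S_c ≈ 69 mm

Final effective stress: σ'_f = 103 + 34.9 = 137.9 kPa.
σ'_f = 137.9 > σ'_p = 114 kPa, so the stress path crosses the preconsolidation pressure — recompression up to σ'_p, then virgin compression beyond:
S_c = H/(1+e₀)·[C_r·log₁₀(σ'_p/σ'_0) + C_c·log₁₀(σ'_f/σ'_p)]
    = 5.1/2.28 × [0.025×log₁₀(114/103) + 0.36×log₁₀(137.9/114)]
    = 2.2368 × [0.0011017 + 0.029757] = 0.06902 m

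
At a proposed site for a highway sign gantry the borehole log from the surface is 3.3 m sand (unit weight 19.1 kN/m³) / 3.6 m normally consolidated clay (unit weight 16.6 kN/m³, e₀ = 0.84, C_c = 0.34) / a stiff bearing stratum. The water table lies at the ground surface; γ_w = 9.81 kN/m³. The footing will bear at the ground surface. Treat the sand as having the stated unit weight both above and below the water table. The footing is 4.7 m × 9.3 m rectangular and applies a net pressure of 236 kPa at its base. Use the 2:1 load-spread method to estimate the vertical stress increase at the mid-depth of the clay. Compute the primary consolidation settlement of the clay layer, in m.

S_c ≈ 0.287 m

Mid-depth of clay below the ground surface: z = 3.3 + 3.6/2 = 5.1 m.
Total vertical stress at mid-clay: σ_v = 19.1×3.3 + 16.6×1.8 = 92.91 kPa.
Pore pressure: u = 9.81×(5.1 − 0) = 50.031 kPa.
Initial effective stress: σ'_0 = σ_v − u = 92.91 − 50.031 = 42.879 kPa.
Stress increase at mid-clay by the 2:1 spreading method:
Δσ = qBL/((B+z)(L+z)) = 236×4.7×9.3/((4.7+5.1)(9.3+5.1)) = 73.098 kPa
Final effective stress: σ'_f = σ'_0 + Δσ = 42.879 + 73.098 = 115.98 kPa.
Normally consolidated clay, so the full stress increment lies on the virgin compression line:
S_c = C_c·H/(1+e₀)·log₁₀(σ'_f/σ'_0) = 0.34×3.6/(1+0.84)×log₁₀(115.98/42.879)
    = 0.66522 × 0.43214 = 0.2875 m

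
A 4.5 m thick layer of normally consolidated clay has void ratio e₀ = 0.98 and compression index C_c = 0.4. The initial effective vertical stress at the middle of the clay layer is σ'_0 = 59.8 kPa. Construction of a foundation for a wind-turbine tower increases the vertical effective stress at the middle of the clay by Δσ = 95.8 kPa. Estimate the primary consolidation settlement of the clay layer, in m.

S_c ≈ 0.378 m

Final effective stress: σ'_f = σ'_0 + Δσ = 59.8 + 95.8 = 155.6 kPa.
Normally consolidated clay, so the full stress increment lies on the virgin compression line:
S_c = C_c·H/(1+e₀)·log₁₀(σ'_f/σ'_0) = 0.4×4.5/(1+0.98)×log₁₀(155.6/59.8)
    = 0.90909 × 0.41531 = 0.3776 m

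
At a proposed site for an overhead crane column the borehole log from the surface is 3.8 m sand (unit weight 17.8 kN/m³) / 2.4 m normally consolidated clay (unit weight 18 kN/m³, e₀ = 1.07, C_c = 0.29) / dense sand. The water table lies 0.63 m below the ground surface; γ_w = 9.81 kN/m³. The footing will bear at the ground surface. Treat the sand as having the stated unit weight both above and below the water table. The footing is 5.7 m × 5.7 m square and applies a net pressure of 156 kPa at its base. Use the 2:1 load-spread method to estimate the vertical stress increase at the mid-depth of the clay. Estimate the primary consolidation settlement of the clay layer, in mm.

Mid-depth of clay below the ground surface: z = 3.8 + 2.4/2 = 5 m.
Total vertical stress at mid-clay: σ_v = 17.8×3.8 + 18×1.2 = 89.24 kPa.
Pore pressure: u = 9.81×(5 − 0.63) = 42.87 kPa.
Initial effective stress: σ'_0 = σ_v − u = 89.24 − 42.87 = 46.37 kPa.
Stress increase at mid-clay by the 2:1 spreading method:
Δσ = qBL/((B+z)(L+z)) = 156×5.7×5.7/((5.7+5)(5.7+5)) = 44.27 kPa
Final effective stress: σ'_f = σ'_0 + Δσ = 46.37 + 44.27 = 90.64 kPa.
Normally consolidated clay, so the full stress increment lies on the virgin compression line:
S_c = C_c·H/(1+e₀)·log₁₀(σ'_f/σ'_0) = 0.29×2.4/(1+1.07)×log₁₀(90.64/46.37)
    = 0.33623 × 0.29108 = 0.09787 m

S_c ≈ 97.9 mm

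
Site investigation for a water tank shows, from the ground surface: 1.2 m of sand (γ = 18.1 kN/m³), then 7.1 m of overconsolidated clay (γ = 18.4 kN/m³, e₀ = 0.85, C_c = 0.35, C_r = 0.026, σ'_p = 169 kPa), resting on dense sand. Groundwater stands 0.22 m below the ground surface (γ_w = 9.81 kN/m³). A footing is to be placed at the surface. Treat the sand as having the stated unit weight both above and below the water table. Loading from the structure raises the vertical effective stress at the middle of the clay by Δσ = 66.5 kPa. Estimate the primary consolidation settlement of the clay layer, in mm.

S_c ≈ 40.8 mm

Mid-depth of clay below the ground surface: z = 1.2 + 7.1/2 = 4.75 m.
Total vertical stress at mid-clay: σ_v = 18.1×1.2 + 18.4×3.55 = 87.04 kPa.
Pore pressure: u = 9.81×(4.75 − 0.22) = 44.439 kPa.
Initial effective stress: σ'_0 = σ_v − u = 87.04 − 44.439 = 42.601 kPa.
Final effective stress: σ'_f = 42.601 + 66.5 = 109.1 kPa.
σ'_f = 109.1 ≤ σ'_p = 169 kPa, so the clay remains overconsolidated and only the recompression index applies:
S_c = C_r·H/(1+e₀)·log₁₀(σ'_f/σ'_0) = 0.026×7.1/1.85×log₁₀(109.1/42.601)
    = 0.099783 × 0.4084 = 0.04075 m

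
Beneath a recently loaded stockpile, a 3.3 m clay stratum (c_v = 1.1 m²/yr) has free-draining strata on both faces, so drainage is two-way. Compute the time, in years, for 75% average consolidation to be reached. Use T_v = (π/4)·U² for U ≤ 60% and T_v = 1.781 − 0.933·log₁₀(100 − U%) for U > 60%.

t ≈ 1.18 years

Drainage path length: H_d = H/2 = 1.65 m (double drainage).
U > 60%: T_v = 1.781 − 0.933·log₁₀(100 − 75) = 0.47672.
t = T_v·H_d²/c_v = 0.47672×1.65²/1.1 = 1.18 years.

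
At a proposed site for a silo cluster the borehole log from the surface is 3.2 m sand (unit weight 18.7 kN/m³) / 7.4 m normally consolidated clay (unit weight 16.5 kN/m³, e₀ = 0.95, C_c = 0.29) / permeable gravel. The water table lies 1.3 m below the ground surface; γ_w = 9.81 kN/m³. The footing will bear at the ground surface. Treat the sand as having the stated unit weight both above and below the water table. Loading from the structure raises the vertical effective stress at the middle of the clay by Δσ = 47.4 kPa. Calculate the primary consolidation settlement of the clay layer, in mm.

S_c ≈ 259 mm

Mid-depth of clay below the ground surface: z = 3.2 + 7.4/2 = 6.9 m.
Total vertical stress at mid-clay: σ_v = 18.7×3.2 + 16.5×3.7 = 120.89 kPa.
Pore pressure: u = 9.81×(6.9 − 1.3) = 54.936 kPa.
Initial effective stress: σ'_0 = σ_v − u = 120.89 − 54.936 = 65.954 kPa.
Final effective stress: σ'_f = σ'_0 + Δσ = 65.954 + 47.4 = 113.35 kPa.
Normally consolidated clay, so the full stress increment lies on the virgin compression line:
S_c = C_c·H/(1+e₀)·log₁₀(σ'_f/σ'_0) = 0.29×7.4/(1+0.95)×log₁₀(113.35/65.954)
    = 1.1005 × 0.23518 = 0.2588 m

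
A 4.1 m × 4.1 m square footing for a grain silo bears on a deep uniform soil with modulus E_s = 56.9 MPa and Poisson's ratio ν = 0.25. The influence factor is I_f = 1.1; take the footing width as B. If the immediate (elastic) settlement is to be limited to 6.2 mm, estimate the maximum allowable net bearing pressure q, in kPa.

E_s = 56.9 MPa = 56900 kPa.
S_e = q·B·(1−ν²)/E_s · I_f  ⇒  q = S_e·E_s / (B·(1−ν²)·I_f).
q = 0.0062 × 56900 / (4.1 × 0.9375 × 1.1) = 83.44 kPa

q ≈ 83.4 kPa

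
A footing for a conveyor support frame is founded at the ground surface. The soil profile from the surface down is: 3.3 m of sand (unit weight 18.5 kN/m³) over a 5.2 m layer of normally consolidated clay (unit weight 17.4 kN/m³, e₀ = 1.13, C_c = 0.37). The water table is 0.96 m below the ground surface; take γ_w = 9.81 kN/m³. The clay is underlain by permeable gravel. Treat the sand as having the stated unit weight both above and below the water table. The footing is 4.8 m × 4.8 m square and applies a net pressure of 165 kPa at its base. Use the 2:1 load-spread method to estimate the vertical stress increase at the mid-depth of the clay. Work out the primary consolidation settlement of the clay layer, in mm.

S_c ≈ 178 mm

Mid-depth of clay below the ground surface: z = 3.3 + 5.2/2 = 5.9 m.
Total vertical stress at mid-clay: σ_v = 18.5×3.3 + 17.4×2.6 = 106.29 kPa.
Pore pressure: u = 9.81×(5.9 − 0.96) = 48.461 kPa.
Initial effective stress: σ'_0 = σ_v − u = 106.29 − 48.461 = 57.829 kPa.
Stress increase at mid-clay by the 2:1 spreading method:
Δσ = qBL/((B+z)(L+z)) = 165×4.8×4.8/((4.8+5.9)(4.8+5.9)) = 33.205 kPa
Final effective stress: σ'_f = σ'_0 + Δσ = 57.829 + 33.205 = 91.034 kPa.
Normally consolidated clay, so the full stress increment lies on the virgin compression line:
S_c = C_c·H/(1+e₀)·log₁₀(σ'_f/σ'_0) = 0.37×5.2/(1+1.13)×log₁₀(91.034/57.829)
    = 0.90329 × 0.19706 = 0.178 m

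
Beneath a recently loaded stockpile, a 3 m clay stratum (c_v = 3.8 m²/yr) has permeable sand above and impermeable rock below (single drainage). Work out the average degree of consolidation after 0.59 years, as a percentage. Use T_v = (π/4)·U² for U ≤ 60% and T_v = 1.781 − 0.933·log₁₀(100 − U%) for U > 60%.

Drainage path length: H_d = H = 3 m (single drainage).
T_v = c_v·t/H_d² = 3.8×0.59/3² = 0.24911.
T_v = 0.24911 corresponds to the U ≤ 60% branch:
U = √(4T_v/π) = 0.5632

U ≈ 56.3 %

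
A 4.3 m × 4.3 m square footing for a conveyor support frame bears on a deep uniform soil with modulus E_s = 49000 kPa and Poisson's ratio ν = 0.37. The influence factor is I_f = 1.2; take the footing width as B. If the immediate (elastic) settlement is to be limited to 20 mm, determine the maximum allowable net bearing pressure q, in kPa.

q ≈ 220 kPa

S_e = q·B·(1−ν²)/E_s · I_f  ⇒  q = S_e·E_s / (B·(1−ν²)·I_f).
q = 0.02 × 49000 / (4.3 × 0.8631 × 1.2) = 220 kPa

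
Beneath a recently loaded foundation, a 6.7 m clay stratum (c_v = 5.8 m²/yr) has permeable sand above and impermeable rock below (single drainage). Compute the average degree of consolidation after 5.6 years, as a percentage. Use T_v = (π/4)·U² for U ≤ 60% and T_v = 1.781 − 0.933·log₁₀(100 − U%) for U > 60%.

U ≈ 86.4 %

Drainage path length: H_d = H = 6.7 m (single drainage).
T_v = c_v·t/H_d² = 5.8×5.6/6.7² = 0.72355.
T_v = 0.72355 corresponds to the U > 60% branch:
U = 1 − 10^((1.781 − T_v)/0.933)/100 = 0.864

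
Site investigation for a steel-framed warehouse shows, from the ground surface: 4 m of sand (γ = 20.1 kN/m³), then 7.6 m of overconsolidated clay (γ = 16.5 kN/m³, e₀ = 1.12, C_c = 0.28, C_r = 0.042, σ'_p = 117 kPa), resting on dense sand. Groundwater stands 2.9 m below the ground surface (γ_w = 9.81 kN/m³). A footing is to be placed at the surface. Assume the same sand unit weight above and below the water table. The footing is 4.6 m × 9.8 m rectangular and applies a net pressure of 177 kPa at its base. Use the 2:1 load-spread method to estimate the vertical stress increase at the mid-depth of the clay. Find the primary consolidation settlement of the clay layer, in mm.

S_c ≈ 64.8 mm

Mid-depth of clay below the ground surface: z = 4 + 7.6/2 = 7.8 m.
Total vertical stress at mid-clay: σ_v = 20.1×4 + 16.5×3.8 = 143.1 kPa.
Pore pressure: u = 9.81×(7.8 − 2.9) = 48.069 kPa.
Initial effective stress: σ'_0 = σ_v − u = 143.1 − 48.069 = 95.031 kPa.
Stress increase at mid-clay by the 2:1 spreading method:
Δσ = qBL/((B+z)(L+z)) = 177×4.6×9.8/((4.6+7.8)(9.8+7.8)) = 36.561 kPa
Final effective stress: σ'_f = 95.031 + 36.561 = 131.59 kPa.
σ'_f = 131.59 > σ'_p = 117 kPa, so the stress path crosses the preconsolidation pressure — recompression up to σ'_p, then virgin compression beyond:
S_c = H/(1+e₀)·[C_r·log₁₀(σ'_p/σ'_0) + C_c·log₁₀(σ'_f/σ'_p)]
    = 7.6/2.12 × [0.042×log₁₀(117/95.031) + 0.28×log₁₀(131.59/117)]
    = 3.5849 × [0.0037935 + 0.01429] = 0.06483 m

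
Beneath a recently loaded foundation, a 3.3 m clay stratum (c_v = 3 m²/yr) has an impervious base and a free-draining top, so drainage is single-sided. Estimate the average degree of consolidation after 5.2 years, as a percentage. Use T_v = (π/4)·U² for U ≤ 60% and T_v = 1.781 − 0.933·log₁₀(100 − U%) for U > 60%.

U ≈ 97.6 %

Drainage path length: H_d = H = 3.3 m (single drainage).
T_v = c_v·t/H_d² = 3×5.2/3.3² = 1.4325.
T_v = 1.4325 corresponds to the U > 60% branch:
U = 1 − 10^((1.781 − T_v)/0.933)/100 = 0.9764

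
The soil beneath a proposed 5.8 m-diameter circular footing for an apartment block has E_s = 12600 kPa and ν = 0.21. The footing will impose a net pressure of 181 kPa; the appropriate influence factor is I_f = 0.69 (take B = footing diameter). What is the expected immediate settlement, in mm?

Immediate (elastic) settlement: S_e = q·B·(1−ν²)/E_s · I_f.
S_e = 181 × 5.8 × (1 − 0.21²) / 12600 × 0.69
    = 181 × 5.8 × 0.9559 / 12600 × 0.69
    = 0.05495 m = 54.95 mm

S_e ≈ 55 mm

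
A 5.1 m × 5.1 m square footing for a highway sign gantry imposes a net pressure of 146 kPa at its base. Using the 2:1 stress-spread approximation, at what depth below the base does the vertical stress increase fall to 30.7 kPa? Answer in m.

2:1 spreading — at depth z the loaded area has grown by z in each plan dimension:
qB²/(B+z)² = Δσ_z ⇒ z = B(√(q/Δσ_z) − 1) = 5.1×(√(146/30.7) − 1) = 6.022 m

z ≈ 6.02 m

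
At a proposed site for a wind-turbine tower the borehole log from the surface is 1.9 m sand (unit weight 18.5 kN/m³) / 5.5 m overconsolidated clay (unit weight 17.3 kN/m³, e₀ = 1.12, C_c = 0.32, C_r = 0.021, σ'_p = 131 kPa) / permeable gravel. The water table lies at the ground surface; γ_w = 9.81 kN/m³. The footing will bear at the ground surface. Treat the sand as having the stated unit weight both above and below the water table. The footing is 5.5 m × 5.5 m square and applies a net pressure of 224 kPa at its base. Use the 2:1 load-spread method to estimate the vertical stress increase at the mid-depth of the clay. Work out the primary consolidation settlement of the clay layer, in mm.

S_c ≈ 24.1 mm

Mid-depth of clay below the ground surface: z = 1.9 + 5.5/2 = 4.65 m.
Total vertical stress at mid-clay: σ_v = 18.5×1.9 + 17.3×2.75 = 82.725 kPa.
Pore pressure: u = 9.81×(4.65 − 0) = 45.617 kPa.
Initial effective stress: σ'_0 = σ_v − u = 82.725 − 45.617 = 37.108 kPa.
Stress increase at mid-clay by the 2:1 spreading method:
Δσ = qBL/((B+z)(L+z)) = 224×5.5×5.5/((5.5+4.65)(5.5+4.65)) = 65.772 kPa
Final effective stress: σ'_f = 37.108 + 65.772 = 102.88 kPa.
σ'_f = 102.88 ≤ σ'_p = 131 kPa, so the clay remains overconsolidated and only the recompression index applies:
S_c = C_r·H/(1+e₀)·log₁₀(σ'_f/σ'_0) = 0.021×5.5/2.12×log₁₀(102.88/37.108)
    = 0.05448 × 0.44286 = 0.02413 m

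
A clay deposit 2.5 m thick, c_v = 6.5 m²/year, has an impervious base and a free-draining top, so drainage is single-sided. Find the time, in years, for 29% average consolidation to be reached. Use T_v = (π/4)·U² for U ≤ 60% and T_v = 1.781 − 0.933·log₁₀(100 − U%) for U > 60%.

Drainage path length: H_d = H = 2.5 m (single drainage).
U ≤ 60%: T_v = (π/4)·U² = (π/4)×0.29² = 0.066052.
t = T_v·H_d²/c_v = 0.066052×2.5²/6.5 = 0.06351 years.

t ≈ 0.0635 years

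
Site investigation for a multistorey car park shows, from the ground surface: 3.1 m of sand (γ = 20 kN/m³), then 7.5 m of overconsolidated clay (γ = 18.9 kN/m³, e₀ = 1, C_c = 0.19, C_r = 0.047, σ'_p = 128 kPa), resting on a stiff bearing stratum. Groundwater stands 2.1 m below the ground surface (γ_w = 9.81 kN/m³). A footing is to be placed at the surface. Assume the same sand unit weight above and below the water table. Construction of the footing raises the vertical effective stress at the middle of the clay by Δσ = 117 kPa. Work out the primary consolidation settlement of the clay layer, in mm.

Mid-depth of clay below the ground surface: z = 3.1 + 7.5/2 = 6.85 m.
Total vertical stress at mid-clay: σ_v = 20×3.1 + 18.9×3.75 = 132.88 kPa.
Pore pressure: u = 9.81×(6.85 − 2.1) = 46.598 kPa.
Initial effective stress: σ'_0 = σ_v − u = 132.88 − 46.598 = 86.282 kPa.
Final effective stress: σ'_f = 86.282 + 117 = 203.28 kPa.
σ'_f = 203.28 > σ'_p = 128 kPa, so the stress path crosses the preconsolidation pressure — recompression up to σ'_p, then virgin compression beyond:
S_c = H/(1+e₀)·[C_r·log₁₀(σ'_p/σ'_0) + C_c·log₁₀(σ'_f/σ'_p)]
    = 7.5/2 × [0.047×log₁₀(128/86.282) + 0.19×log₁₀(203.28/128)]
    = 3.75 × [0.0080506 + 0.038168] = 0.1733 m

S_c ≈ 173 mm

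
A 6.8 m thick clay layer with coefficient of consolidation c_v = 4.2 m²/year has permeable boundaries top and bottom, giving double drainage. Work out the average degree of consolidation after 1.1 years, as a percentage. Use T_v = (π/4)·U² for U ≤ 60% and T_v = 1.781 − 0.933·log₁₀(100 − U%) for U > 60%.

U ≈ 69.8 %

Drainage path length: H_d = H/2 = 3.4 m (double drainage).
T_v = c_v·t/H_d² = 4.2×1.1/3.4² = 0.39965.
T_v = 0.39965 corresponds to the U > 60% branch:
U = 1 − 10^((1.781 − T_v)/0.933)/100 = 0.6976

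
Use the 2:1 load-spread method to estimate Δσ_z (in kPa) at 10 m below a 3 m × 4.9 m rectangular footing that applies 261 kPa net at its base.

By the 2:1 method the load spreads at 1 horizontal : 2 vertical, so at depth z the loaded area has grown by z in each plan dimension:
Δσ = qBL/((B+z)(L+z)) = 261×3×4.9/((3+10)(4.9+10)) = 19.807 kPa

Δσ_z ≈ 19.8 kPa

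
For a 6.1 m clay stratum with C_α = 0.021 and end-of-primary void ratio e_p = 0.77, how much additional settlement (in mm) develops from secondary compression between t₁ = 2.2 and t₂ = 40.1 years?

Secondary compression: S_s = C_α·H/(1+e_p)·log₁₀(t₂/t₁)
S_s = 0.021×6.1/(1+0.77)×log₁₀(40.1/2.2)
    = 0.07237 × 1.261 = 0.09124 m

S_s ≈ 91.2 mm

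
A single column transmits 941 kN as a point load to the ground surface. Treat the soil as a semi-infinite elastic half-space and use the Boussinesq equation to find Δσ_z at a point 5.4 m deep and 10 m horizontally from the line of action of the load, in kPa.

Boussinesq vertical stress below a point load on an elastic half-space:
Δσ_z = 3P/(2πz²) · [1 + (r/z)²]^(−5/2)
r/z = 10/5.4 = 1.8519; [1+(r/z)²]^(−5/2) = 0.024219.
Δσ_z = 3×941/(2π×5.4²) × 0.024219 = 15.408 × 0.024219 = 0.3732 kPa

Δσ_z ≈ 0.373 kPa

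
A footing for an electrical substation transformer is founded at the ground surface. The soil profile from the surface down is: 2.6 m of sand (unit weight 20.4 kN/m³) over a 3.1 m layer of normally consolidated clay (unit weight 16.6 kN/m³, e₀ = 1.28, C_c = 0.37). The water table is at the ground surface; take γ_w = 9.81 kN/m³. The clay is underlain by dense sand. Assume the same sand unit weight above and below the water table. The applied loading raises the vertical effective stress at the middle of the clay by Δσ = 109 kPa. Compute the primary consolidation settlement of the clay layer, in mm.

S_c ≈ 295 mm

Mid-depth of clay below the ground surface: z = 2.6 + 3.1/2 = 4.15 m.
Total vertical stress at mid-clay: σ_v = 20.4×2.6 + 16.6×1.55 = 78.77 kPa.
Pore pressure: u = 9.81×(4.15 − 0) = 40.712 kPa.
Initial effective stress: σ'_0 = σ_v − u = 78.77 − 40.712 = 38.058 kPa.
Final effective stress: σ'_f = σ'_0 + Δσ = 38.058 + 109 = 147.06 kPa.
Normally consolidated clay, so the full stress increment lies on the virgin compression line:
S_c = C_c·H/(1+e₀)·log₁₀(σ'_f/σ'_0) = 0.37×3.1/(1+1.28)×log₁₀(147.06/38.058)
    = 0.50307 × 0.58705 = 0.2953 m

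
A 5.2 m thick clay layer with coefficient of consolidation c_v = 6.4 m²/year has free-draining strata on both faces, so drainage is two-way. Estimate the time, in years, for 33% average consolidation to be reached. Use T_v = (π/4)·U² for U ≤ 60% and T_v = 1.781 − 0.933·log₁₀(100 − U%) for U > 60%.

t ≈ 0.0903 years

Drainage path length: H_d = H/2 = 2.6 m (double drainage).
U ≤ 60%: T_v = (π/4)·U² = (π/4)×0.33² = 0.08553.
t = T_v·H_d²/c_v = 0.08553×2.6²/6.4 = 0.09034 years.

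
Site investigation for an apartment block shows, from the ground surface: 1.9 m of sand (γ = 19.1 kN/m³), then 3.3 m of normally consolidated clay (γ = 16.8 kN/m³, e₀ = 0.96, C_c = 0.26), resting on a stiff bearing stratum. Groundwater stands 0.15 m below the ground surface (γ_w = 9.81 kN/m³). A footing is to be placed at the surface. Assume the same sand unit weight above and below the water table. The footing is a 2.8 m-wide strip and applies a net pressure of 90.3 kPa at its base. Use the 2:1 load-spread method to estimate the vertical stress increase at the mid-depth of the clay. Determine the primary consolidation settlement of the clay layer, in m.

S_c ≈ 0.158 m

Mid-depth of clay below the ground surface: z = 1.9 + 3.3/2 = 3.55 m.
Total vertical stress at mid-clay: σ_v = 19.1×1.9 + 16.8×1.65 = 64.01 kPa.
Pore pressure: u = 9.81×(3.55 − 0.15) = 33.354 kPa.
Initial effective stress: σ'_0 = σ_v − u = 64.01 − 33.354 = 30.656 kPa.
Stress increase at mid-clay by the 2:1 spreading method:
Δσ = qB/(B+z) = 90.3×2.8/(2.8+3.55) = 39.817 kPa
Final effective stress: σ'_f = σ'_0 + Δσ = 30.656 + 39.817 = 70.473 kPa.
Normally consolidated clay, so the full stress increment lies on the virgin compression line:
S_c = C_c·H/(1+e₀)·log₁₀(σ'_f/σ'_0) = 0.26×3.3/(1+0.96)×log₁₀(70.473/30.656)
    = 0.43776 × 0.36151 = 0.1583 m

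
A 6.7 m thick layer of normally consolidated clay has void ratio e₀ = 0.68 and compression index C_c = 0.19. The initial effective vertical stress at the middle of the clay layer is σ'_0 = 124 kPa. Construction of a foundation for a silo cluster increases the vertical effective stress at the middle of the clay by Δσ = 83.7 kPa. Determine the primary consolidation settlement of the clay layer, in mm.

Final effective stress: σ'_f = σ'_0 + Δσ = 124 + 83.7 = 207.7 kPa.
Normally consolidated clay, so the full stress increment lies on the virgin compression line:
S_c = C_c·H/(1+e₀)·log₁₀(σ'_f/σ'_0) = 0.19×6.7/(1+0.68)×log₁₀(207.7/124)
    = 0.75774 × 0.22401 = 0.1697 m

S_c ≈ 170 mm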